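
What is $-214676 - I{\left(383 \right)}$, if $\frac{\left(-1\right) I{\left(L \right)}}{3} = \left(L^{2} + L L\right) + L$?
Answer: $666607$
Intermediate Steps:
$I{\left(L \right)} = - 6 L^{2} - 3 L$ ($I{\left(L \right)} = - 3 \left(\left(L^{2} + L L\right) + L\right) = - 3 \left(\left(L^{2} + L^{2}\right) + L\right) = - 3 \left(2 L^{2} + L\right) = - 3 \left(L + 2 L^{2}\right) = - 6 L^{2} - 3 L$)
$-214676 - I{\left(383 \right)} = -214676 - \left(-3\right) 383 \left(1 + 2 \cdot 383\right) = -214676 - \left(-3\right) 383 \left(1 + 766\right) = -214676 - \left(-3\right) 383 \cdot 767 = -214676 - -881283 = -214676 + 881283 = 666607$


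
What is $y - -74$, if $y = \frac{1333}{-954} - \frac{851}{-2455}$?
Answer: $\frac{170852519}{2342070} \approx 72.949$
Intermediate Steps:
$y = - \frac{2460661}{2342070}$ ($y = 1333 \left(- \frac{1}{954}\right) - - \frac{851}{2455} = - \frac{1333}{954} + \frac{851}{2455} = - \frac{2460661}{2342070} \approx -1.0506$)
$y - -74 = - \frac{2460661}{2342070} - -74 = - \frac{2460661}{2342070} + 74 = \frac{170852519}{2342070}$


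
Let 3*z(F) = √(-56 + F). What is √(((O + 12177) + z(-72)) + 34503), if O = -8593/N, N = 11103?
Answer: √(5754456700041 + 328737624*I*√2)/11103 ≈ 216.05 + 0.0087275*I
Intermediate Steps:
z(F) = √(-56 + F)/3
O = -8593/11103 ≈ -0.77394
√(((O + 12177) + z(-72)) + 34503) = √(((-8593/11103 + 12177) + √(-56 - 72)/3) + 34503) = √((135192638/11103 + √(-128)/3) + 34503) = √((135192638/11103 + (8*I*√2)/3) + 34503) = √((135192638/11103 + 8*I*√2/3) + 34503) = √(518279447/11103 + 8*I*√2/3)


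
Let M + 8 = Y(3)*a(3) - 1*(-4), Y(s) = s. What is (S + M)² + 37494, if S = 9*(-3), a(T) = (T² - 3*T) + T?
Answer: 37978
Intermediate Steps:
a(T) = T² - 2*T
S = -27
M = 5 (M = -8 + (3*(3*(-2 + 3)) - 1*(-4)) = -8 + (3*(3*1) + 4) = -8 + (3*3 + 4) = -8 + (9 + 4) = -8 + 13 = 5)
(S + M)² + 37494 = (-27 + 5)² + 37494 = (-22)² + 37494 = 484 + 37494 = 37978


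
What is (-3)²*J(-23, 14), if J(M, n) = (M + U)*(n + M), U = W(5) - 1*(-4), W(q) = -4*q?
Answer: 3159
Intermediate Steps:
U = -16 (U = -4*5 - 1*(-4) = -20 + 4 = -16)
J(M, n) = (-16 + M)*(M + n) (J(M, n) = (M - 16)*(n + M) = (-16 + M)*(M + n))
(-3)²*J(-23, 14) = (-3)²*((-23)² - 16*(-23) - 16*14 - 23*14) = 9*(529 + 368 - 224 - 322) = 9*351 = 3159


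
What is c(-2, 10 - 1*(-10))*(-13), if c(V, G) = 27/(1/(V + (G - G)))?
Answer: 702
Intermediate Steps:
c(V, G) = 27*V (c(V, G) = 27/(1/(V + 0)) = 27/(1/V) = 27*V)
c(-2, 10 - 1*(-10))*(-13) = (27*(-2))*(-13) = -54*(-13) = 702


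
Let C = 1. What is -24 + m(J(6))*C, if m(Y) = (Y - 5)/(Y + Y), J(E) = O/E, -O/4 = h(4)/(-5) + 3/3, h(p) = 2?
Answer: -69/4 ≈ -17.250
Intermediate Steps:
O = -12/5 (O = -4*(2/(-5) + 3/3) = -4*(2*(-1/5) + 3*(1/3)) = -4*(-2/5 + 1) = -4*3/5 = -12/5 ≈ -2.4000)
J(E) = -12/(5*E)
m(Y) = (-5 + Y)/(2*Y) (m(Y) = (-5 + Y)/((2*Y)) = (-5 + Y)*(1/(2*Y)) = (-5 + Y)/(2*Y))
-24 + m(J(6))*C = -24 + ((-5 - 12/5/6)/(2*((-12/5/6))))*1 = -24 + ((-5 - 12/5*1/6)/(2*((-12/5*1/6))))*1 = -24 + ((-5 - 2/5)/(2*(-2/5)))*1 = -24 + ((1/2)*(-5/2)*(-27/5))*1 = -24 + (27/4)*1 = -24 + 27/4 = -69/4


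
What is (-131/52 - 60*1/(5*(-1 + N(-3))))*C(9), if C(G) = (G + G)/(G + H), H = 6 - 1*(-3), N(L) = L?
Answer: 25/52 ≈ 0.48077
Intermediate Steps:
H = 9 (H = 6 + 3 = 9)
C(G) = 2*G/(9 + G) (C(G) = (G + G)/(G + 9) = (2*G)/(9 + G) = 2*G/(9 + G))
(-131/52 - 60*1/(5*(-1 + N(-3))))*C(9) = (-131/52 - 60*1/(5*(-1 - 3)))*(2*9/(9 + 9)) = (-131*1/52 - 60/(5*(-4)))*(2*9/18) = (-131/52 - 60/(-20))*(2*9*(1/18)) = (-131/52 - 60*(-1/20))*1 = (-131/52 + 3)*1 = (25/52)*1 = 25/52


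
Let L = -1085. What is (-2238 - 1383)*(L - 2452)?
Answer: 12807477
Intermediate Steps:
(-2238 - 1383)*(L - 2452) = (-2238 - 1383)*(-1085 - 2452) = -3621*(-3537) = 12807477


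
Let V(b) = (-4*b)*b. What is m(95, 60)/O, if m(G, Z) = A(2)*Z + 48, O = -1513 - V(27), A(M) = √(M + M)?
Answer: 168/1403 ≈ 0.11974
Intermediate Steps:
V(b) = -4*b²
A(M) = √2*√M (A(M) = √(2*M) = √2*√M)
O = 1403 (O = -1513 - (-4)*27² = -1513 - (-4)*729 = -1513 - 1*(-2916) = -1513 + 2916 = 1403)
m(G, Z) = 48 + 2*Z (m(G, Z) = (√2*√2)*Z + 48 = 2*Z + 48 = 48 + 2*Z)
m(95, 60)/O = (48 + 2*60)/1403 = (48 + 120)*(1/1403) = 168*(1/1403) = 168/1403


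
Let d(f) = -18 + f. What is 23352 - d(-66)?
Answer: 23436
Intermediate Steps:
23352 - d(-66) = 23352 - (-18 - 66) = 23352 - 1*(-84) = 23352 + 84 = 23436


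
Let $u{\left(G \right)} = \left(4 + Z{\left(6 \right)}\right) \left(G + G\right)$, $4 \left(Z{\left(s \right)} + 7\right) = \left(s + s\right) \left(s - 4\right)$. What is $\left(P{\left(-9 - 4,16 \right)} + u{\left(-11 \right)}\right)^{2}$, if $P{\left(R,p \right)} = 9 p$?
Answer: $6084$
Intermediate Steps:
$Z{\left(s \right)} = -7 + \frac{s \left(-4 + s\right)}{2}$ ($Z{\left(s \right)} = -7 + \frac{\left(s + s\right) \left(s - 4\right)}{4} = -7 + \frac{2 s \left(-4 + s\right)}{4} = -7 + \frac{s \left(-4 + s\right)}{2}$)
$u{\left(G \right)} = 6 G$ ($u{\left(G \right)} = \left(4 - \left(19 - 18\right)\right) \left(G + G\right) = \left(4 - 1\right) 2 G = 3 \cdot 2 G = 6 G$)
$\left(P{\left(-9 - 4,16 \right)} + u{\left(-11 \right)}\right)^{2} = \left(9 \cdot 16 + 6 \left(-11\right)\right)^{2} = \left(144 - 66\right)^{2} = 78^{2} = 6084$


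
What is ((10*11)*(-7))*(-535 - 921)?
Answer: 1121120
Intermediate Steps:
((10*11)*(-7))*(-535 - 921) = (110*(-7))*(-1456) = -770*(-1456) = 1121120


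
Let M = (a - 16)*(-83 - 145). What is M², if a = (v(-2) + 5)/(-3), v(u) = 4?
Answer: 18766224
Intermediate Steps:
a = -3 (a = (4 + 5)/(-3) = 9*(-⅓) = -3)
M = 4332 (M = (-3 - 16)*(-83 - 145) = -19*(-228) = 4332)
M² = 4332² = 18766224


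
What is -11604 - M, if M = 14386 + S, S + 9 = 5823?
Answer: -31804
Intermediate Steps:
S = 5814 (S = -9 + 5823 = 5814)
M = 20200 (M = 14386 + 5814 = 20200)
-11604 - M = -11604 - 1*20200 = -11604 - 20200 = -31804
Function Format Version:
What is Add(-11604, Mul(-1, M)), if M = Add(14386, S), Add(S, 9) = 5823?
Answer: -31804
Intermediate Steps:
S = 5814 (S = Add(-9, 5823) = 5814)
M = 20200 (M = Add(14386, 5814) = 20200)
Add(-11604, Mul(-1, M)) = Add(-11604, Mul(-1, 20200)) = Add(-11604, -20200) = -31804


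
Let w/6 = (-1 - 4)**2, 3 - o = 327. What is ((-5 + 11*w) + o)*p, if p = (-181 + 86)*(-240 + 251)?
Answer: -1380445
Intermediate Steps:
o = -324 (o = 3 - 1*327 = 3 - 327 = -324)
p = -1045 (p = -95*11 = -1045)
w = 150 (w = 6*(-1 - 4)**2 = 6*(-5)**2 = 6*25 = 150)
((-5 + 11*w) + o)*p = ((-5 + 11*150) - 324)*(-1045) = ((-5 + 1650) - 324)*(-1045) = (1645 - 324)*(-1045) = 1321*(-1045) = -1380445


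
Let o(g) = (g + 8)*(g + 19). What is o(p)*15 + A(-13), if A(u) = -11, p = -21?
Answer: 379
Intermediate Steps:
o(g) = (8 + g)*(19 + g)
o(p)*15 + A(-13) = (152 + (-21)**2 + 27*(-21))*15 - 11 = (152 + 441 - 567)*15 - 11 = 26*15 - 11 = 390 - 11 = 379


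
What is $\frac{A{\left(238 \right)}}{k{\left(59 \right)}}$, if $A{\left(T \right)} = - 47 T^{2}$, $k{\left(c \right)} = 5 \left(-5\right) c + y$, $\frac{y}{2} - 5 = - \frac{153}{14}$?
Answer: $\frac{4658969}{2602} \approx 1790.5$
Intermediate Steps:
$y = - \frac{83}{7}$ ($y = 10 + 2 \left(- \frac{153}{14}\right) = 10 - \frac{153}{7} = - \frac{83}{7} \approx -11.857$)
$k{\left(c \right)} = - \frac{83}{7} - 25 c$ ($k{\left(c \right)} = 5 \left(-5\right) c - \frac{83}{7} = - 25 c - \frac{83}{7} = - \frac{83}{7} - 25 c$)
$\frac{A{\left(238 \right)}}{k{\left(59 \right)}} = \frac{\left(-47\right) 238^{2}}{- \frac{83}{7} - 1475} = \frac{\left(-47\right) 56644}{- \frac{83}{7} - 1475} = - \frac{2662268}{- \frac{10408}{7}} = \left(-2662268\right) \left(- \frac{7}{10408}\right) = \frac{4658969}{2602}$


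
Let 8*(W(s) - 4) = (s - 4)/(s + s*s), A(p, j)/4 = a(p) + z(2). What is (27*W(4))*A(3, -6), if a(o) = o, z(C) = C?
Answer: 2160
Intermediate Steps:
A(p, j) = 8 + 4*p (A(p, j) = 4*(p + 2) = 4*(2 + p) = 8 + 4*p)
W(s) = 4 + (-4 + s)/(8*(s + s²)) (W(s) = 4 + ((s - 4)/(s + s*s))/8 = 4 + ((-4 + s)/(s + s²))/8 = 4 + (-4 + s)/(8*(s + s²)))
(27*W(4))*A(3, -6) = (27*((⅛)*(-4 + 32*4² + 33*4)/(4*(1 + 4))))*(8 + 4*3) = (27*((⅛)*(¼)*(-4 + 32*16 + 132)/5))*(8 + 12) = (27*((⅛)*(¼)*(⅕)*(-4 + 512 + 132)))*20 = (27*((⅛)*(¼)*(⅕)*640))*20 = (27*4)*20 = 108*20 = 2160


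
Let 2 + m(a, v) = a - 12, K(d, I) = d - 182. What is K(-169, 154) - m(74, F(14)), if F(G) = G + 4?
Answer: -411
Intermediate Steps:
F(G) = 4 + G
K(d, I) = -182 + d
m(a, v) = -14 + a (m(a, v) = -2 + (a - 12) = -2 + (-12 + a) = -14 + a)
K(-169, 154) - m(74, F(14)) = (-182 - 169) - (-14 + 74) = -351 - 1*60 = -351 - 60 = -411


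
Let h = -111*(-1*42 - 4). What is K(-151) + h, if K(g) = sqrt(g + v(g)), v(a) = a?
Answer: 5106 + I*sqrt(302) ≈ 5106.0 + 17.378*I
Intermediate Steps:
K(g) = sqrt(2)*sqrt(g) (K(g) = sqrt(g + g) = sqrt(2*g) = sqrt(2)*sqrt(g))
h = 5106 (h = -111*(-42 - 4) = -111*(-46) = 5106)
K(-151) + h = sqrt(2)*sqrt(-151) + 5106 = sqrt(2)*(I*sqrt(151)) + 5106 = I*sqrt(302) + 5106 = 5106 + I*sqrt(302)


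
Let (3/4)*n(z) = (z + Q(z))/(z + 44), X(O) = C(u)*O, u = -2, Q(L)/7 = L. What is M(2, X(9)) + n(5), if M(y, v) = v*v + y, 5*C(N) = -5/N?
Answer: 13723/588 ≈ 23.338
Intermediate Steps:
Q(L) = 7*L
C(N) = -1/N (C(N) = (-5/N)/5 = -1/N)
X(O) = O/2 (X(O) = (-1/(-2))*O = (-1*(-½))*O = O/2)
n(z) = 32*z/(3*(44 + z)) (n(z) = 4*((z + 7*z)/(z + 44))/3 = 4*((8*z)/(44 + z))/3 = 4*(8*z/(44 + z))/3 = 32*z/(3*(44 + z)))
M(y, v) = y + v² (M(y, v) = v² + y = y + v²)
M(2, X(9)) + n(5) = (2 + ((½)*9)²) + (32/3)*5/(44 + 5) = (2 + (9/2)²) + (32/3)*5/49 = (2 + 81/4) + (32/3)*5*(1/49) = 89/4 + 160/147 = 13723/588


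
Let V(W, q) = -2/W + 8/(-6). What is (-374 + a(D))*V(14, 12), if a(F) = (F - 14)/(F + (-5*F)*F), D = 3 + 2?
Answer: 463667/840 ≈ 551.98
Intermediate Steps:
V(W, q) = -4/3 - 2/W (V(W, q) = -2/W + 8*(-⅙) = -2/W - 4/3 = -4/3 - 2/W)
D = 5
a(F) = (-14 + F)/(F - 5*F²)
(-374 + a(D))*V(14, 12) = (-374 + (14 - 1*5)/(5*(-1 + 5*5)))*(-4/3 - 2/14) = (-374 + (14 - 5)/(5*(-1 + 25)))*(-4/3 - 2*1/14) = (-374 + (⅕)*9/24)*(-4/3 - ⅐) = (-374 + (⅕)*(1/24)*9)*(-31/21) = (-374 + 3/40)*(-31/21) = -14957/40*(-31/21) = 463667/840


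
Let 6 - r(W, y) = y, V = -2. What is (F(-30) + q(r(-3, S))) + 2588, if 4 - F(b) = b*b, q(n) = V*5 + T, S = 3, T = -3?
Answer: 1679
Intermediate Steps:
r(W, y) = 6 - y
q(n) = -13 (q(n) = -2*5 - 3 = -10 - 3 = -13)
F(b) = 4 - b² (F(b) = 4 - b*b = 4 - b²)
(F(-30) + q(r(-3, S))) + 2588 = ((4 - 1*(-30)²) - 13) + 2588 = ((4 - 1*900) - 13) + 2588 = ((4 - 900) - 13) + 2588 = (-896 - 13) + 2588 = -909 + 2588 = 1679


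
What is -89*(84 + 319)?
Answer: -35867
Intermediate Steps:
-89*(84 + 319) = -89*403 = -35867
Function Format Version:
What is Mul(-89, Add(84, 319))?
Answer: -35867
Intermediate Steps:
Mul(-89, Add(84, 319)) = Mul(-89, 403) = -35867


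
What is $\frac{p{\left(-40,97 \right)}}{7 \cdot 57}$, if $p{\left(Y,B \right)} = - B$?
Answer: $- \frac{97}{399} \approx -0.24311$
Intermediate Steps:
$\frac{p{\left(-40,97 \right)}}{7 \cdot 57} = \frac{\left(-1\right) 97}{7 \cdot 57} = - \frac{97}{399}$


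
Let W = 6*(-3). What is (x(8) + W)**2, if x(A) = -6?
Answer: 576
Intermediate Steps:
W = -18
(x(8) + W)**2 = (-6 - 18)**2 = (-24)**2 = 576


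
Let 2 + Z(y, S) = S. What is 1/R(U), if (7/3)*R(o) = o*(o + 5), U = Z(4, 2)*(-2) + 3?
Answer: 7/72 ≈ 0.097222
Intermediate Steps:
Z(y, S) = -2 + S
U = 3 (U = (-2 + 2)*(-2) + 3 = 0*(-2) + 3 = 0 + 3 = 3)
R(o) = 3*o*(5 + o)/7 (R(o) = 3*(o*(o + 5))/7 = 3*(o*(5 + o))/7 = 3*o*(5 + o)/7)
1/R(U) = 1/((3/7)*3*(5 + 3)) = 1/((3/7)*3*8) = 1/(72/7) = 7/72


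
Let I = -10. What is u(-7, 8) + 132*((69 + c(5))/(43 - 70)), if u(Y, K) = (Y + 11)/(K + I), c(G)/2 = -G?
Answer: -2614/9 ≈ -290.44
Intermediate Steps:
c(G) = -2*G (c(G) = 2*(-G) = -2*G)
u(Y, K) = (11 + Y)/(-10 + K) (u(Y, K) = (Y + 11)/(K - 10) = (11 + Y)/(-10 + K))
u(-7, 8) + 132*((69 + c(5))/(43 - 70)) = (11 - 7)/(-10 + 8) + 132*((69 - 2*5)/(43 - 70)) = 4/(-2) + 132*((69 - 10)/(-27)) = -½*4 + 132*(59*(-1/27)) = -2 + 132*(-59/27) = -2 - 2596/9 = -2614/9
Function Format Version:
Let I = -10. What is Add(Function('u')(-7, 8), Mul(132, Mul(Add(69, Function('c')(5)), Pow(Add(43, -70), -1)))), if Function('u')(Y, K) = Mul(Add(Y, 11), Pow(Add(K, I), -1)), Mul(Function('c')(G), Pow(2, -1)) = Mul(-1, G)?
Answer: Rational(-2614, 9) ≈ -290.44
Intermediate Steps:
Function('c')(G) = Mul(-2, G) (Function('c')(G) = Mul(2, Mul(-1, G)) = Mul(-2, G))
Function('u')(Y, K) = Mul(Pow(Add(-10, K), -1), Add(11, Y)) (Function('u')(Y, K) = Mul(Add(Y, 11), Pow(Add(K, -10), -1)) = Mul(Add(11, Y), Pow(Add(-10, K), -1)) = Mul(Pow(Add(-10, K), -1), Add(11, Y)))
Add(Function('u')(-7, 8), Mul(132, Mul(Add(69, Function('c')(5)), Pow(Add(43, -70), -1)))) = Add(Mul(Pow(Add(-10, 8), -1), Add(11, -7)), Mul(132, Mul(Add(69, Mul(-2, 5)), Pow(Add(43, -70), -1)))) = Add(Mul(Pow(-2, -1), 4), Mul(132, Mul(Add(69, -10), Pow(-27, -1)))) = Add(Mul(Rational(-1, 2), 4), Mul(132, Mul(59, Rational(-1, 27)))) = Add(-2, Mul(132, Rational(-59, 27))) = Add(-2, Rational(-2596, 9)) = Rational(-2614, 9)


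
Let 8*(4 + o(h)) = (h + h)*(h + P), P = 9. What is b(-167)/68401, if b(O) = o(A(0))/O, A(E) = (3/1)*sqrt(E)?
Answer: 4/11422967 ≈ 3.5017e-7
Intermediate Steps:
A(E) = 3*sqrt(E) (A(E) = (3*1)*sqrt(E) = 3*sqrt(E))
o(h) = -4 + h*(9 + h)/4 (o(h) = -4 + ((h + h)*(h + 9))/8 = -4 + ((2*h)*(9 + h))/8 = -4 + (2*h*(9 + h))/8 = -4 + h*(9 + h)/4)
b(O) = -4/O (b(O) = (-4 + (3*sqrt(0))**2/4 + 9*(3*sqrt(0))/4)/O = (-4 + (3*0)**2/4 + 9*(3*0)/4)/O = (-4 + (1/4)*0**2 + (9/4)*0)/O = (-4 + (1/4)*0 + 0)/O = (-4 + 0 + 0)/O = -4/O)
b(-167)/68401 = -4/(-167)/68401 = -4*(-1/167)*(1/68401) = (4/167)*(1/68401) = 4/11422967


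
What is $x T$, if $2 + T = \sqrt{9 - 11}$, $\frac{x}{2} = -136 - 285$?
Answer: $1684 - 842 i \sqrt{2} \approx 1684.0 - 1190.8 i$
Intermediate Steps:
$x = -842$ ($x = 2 \left(-136 - 285\right) = 2 \left(-421\right) = -842$)
$T = -2 + i \sqrt{2}$ ($T = -2 + \sqrt{9 - 11} = -2 + \sqrt{-2} = -2 + i \sqrt{2} \approx -2.0 + 1.4142 i$)
$x T = - 842 \left(-2 + i \sqrt{2}\right) = 1684 - 842 i \sqrt{2}$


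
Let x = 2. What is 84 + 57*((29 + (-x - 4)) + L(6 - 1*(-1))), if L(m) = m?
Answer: 1794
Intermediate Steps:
84 + 57*((29 + (-x - 4)) + L(6 - 1*(-1))) = 84 + 57*((29 + (-1*2 - 4)) + (6 - 1*(-1))) = 84 + 57*((29 + (-2 - 4)) + (6 + 1)) = 84 + 57*((29 - 6) + 7) = 84 + 57*(23 + 7) = 84 + 57*30 = 84 + 1710 = 1794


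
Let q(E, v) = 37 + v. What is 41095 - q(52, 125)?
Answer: 40933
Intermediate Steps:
41095 - q(52, 125) = 41095 - (37 + 125) = 41095 - 1*162 = 41095 - 162 = 40933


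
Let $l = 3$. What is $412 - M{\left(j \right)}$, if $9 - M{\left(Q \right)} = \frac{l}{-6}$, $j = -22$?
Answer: $\frac{805}{2} \approx 402.5$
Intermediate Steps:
$M{\left(Q \right)} = \frac{19}{2}$ ($M{\left(Q \right)} = 9 - \frac{3}{-6} = 9 - 3 \left(- \frac{1}{6}\right) = 9 - - \frac{1}{2} = 9 + \frac{1}{2} = \frac{19}{2}$)
$412 - M{\left(j \right)} = 412 - \frac{19}{2} = \frac{805}{2}$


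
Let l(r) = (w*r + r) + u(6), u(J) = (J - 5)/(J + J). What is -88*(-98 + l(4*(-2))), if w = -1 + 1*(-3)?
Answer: 19514/3 ≈ 6504.7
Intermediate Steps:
u(J) = (-5 + J)/(2*J) (u(J) = (-5 + J)/((2*J)) = (-5 + J)*(1/(2*J)) = (-5 + J)/(2*J))
w = -4 (w = -1 - 3 = -4)
l(r) = 1/12 - 3*r (l(r) = (-4*r + r) + (½)*(-5 + 6)/6 = -3*r + (½)*(⅙)*1 = -3*r + 1/12 = 1/12 - 3*r)
-88*(-98 + l(4*(-2))) = -88*(-98 + (1/12 - 12*(-2))) = -88*(-98 + (1/12 - 3*(-8))) = -88*(-98 + (1/12 + 24)) = -88*(-98 + 289/12) = -88*(-887/12) = 19514/3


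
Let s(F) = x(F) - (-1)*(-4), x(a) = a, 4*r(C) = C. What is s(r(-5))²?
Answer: 441/16 ≈ 27.563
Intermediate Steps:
r(C) = C/4
s(F) = -4 + F (s(F) = F - (-1)*(-4) = F - 1*4 = F - 4 = -4 + F)
s(r(-5))² = (-4 + (¼)*(-5))² = (-4 - 5/4)² = (-21/4)² = 441/16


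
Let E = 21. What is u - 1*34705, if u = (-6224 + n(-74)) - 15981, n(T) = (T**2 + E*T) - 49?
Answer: -53037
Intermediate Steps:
n(T) = -49 + T**2 + 21*T (n(T) = (T**2 + 21*T) - 49 = -49 + T**2 + 21*T)
u = -18332 (u = (-6224 + (-49 + (-74)**2 + 21*(-74))) - 15981 = (-6224 + (-49 + 5476 - 1554)) - 15981 = (-6224 + 3873) - 15981 = -2351 - 15981 = -18332)
u - 1*34705 = -18332 - 1*34705 = -18332 - 34705 = -53037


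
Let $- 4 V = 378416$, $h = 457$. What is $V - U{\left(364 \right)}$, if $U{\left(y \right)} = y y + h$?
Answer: $-227557$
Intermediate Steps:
$U{\left(y \right)} = 457 + y^{2}$ ($U{\left(y \right)} = y y + 457 = y^{2} + 457 = 457 + y^{2}$)
$V = -94604$ ($V = \left(- \frac{1}{4}\right) 378416 = -94604$)
$V - U{\left(364 \right)} = -94604 - \left(457 + 364^{2}\right) = -94604 - \left(457 + 132496\right) = -94604 - 132953 = -227557$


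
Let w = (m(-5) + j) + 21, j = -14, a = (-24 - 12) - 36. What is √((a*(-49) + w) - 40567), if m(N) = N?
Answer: I*√37037 ≈ 192.45*I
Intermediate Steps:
a = -72 (a = -36 - 36 = -72)
w = 2 (w = (-5 - 14) + 21 = -19 + 21 = 2)
√((a*(-49) + w) - 40567) = √((-72*(-49) + 2) - 40567) = √((3528 + 2) - 40567) = √(3530 - 40567) = √(-37037) = I*√37037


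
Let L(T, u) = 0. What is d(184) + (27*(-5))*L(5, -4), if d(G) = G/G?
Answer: 1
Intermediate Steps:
d(G) = 1
d(184) + (27*(-5))*L(5, -4) = 1 + (27*(-5))*0 = 1 - 135*0 = 1 + 0 = 1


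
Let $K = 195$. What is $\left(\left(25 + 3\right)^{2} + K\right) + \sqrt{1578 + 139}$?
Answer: $979 + \sqrt{1717} \approx 1020.4$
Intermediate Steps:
$\left(\left(25 + 3\right)^{2} + K\right) + \sqrt{1578 + 139} = \left(\left(25 + 3\right)^{2} + 195\right) + \sqrt{1578 + 139} = \left(28^{2} + 195\right) + \sqrt{1717} = \left(784 + 195\right) + \sqrt{1717} = 979 + \sqrt{1717}$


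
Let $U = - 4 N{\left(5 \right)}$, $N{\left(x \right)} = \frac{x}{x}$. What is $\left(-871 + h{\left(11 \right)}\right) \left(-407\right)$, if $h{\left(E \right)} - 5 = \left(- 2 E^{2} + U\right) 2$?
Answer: $552706$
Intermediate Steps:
$N{\left(x \right)} = 1$
$U = -4$ ($U = \left(-4\right) 1 = -4$)
$h{\left(E \right)} = -3 - 4 E^{2}$ ($h{\left(E \right)} = 5 + \left(- 2 E^{2} - 4\right) 2 = 5 + \left(-4 - 2 E^{2}\right) 2 = 5 - \left(8 + 4 E^{2}\right) = -3 - 4 E^{2}$)
$\left(-871 + h{\left(11 \right)}\right) \left(-407\right) = \left(-871 - \left(3 + 4 \cdot 11^{2}\right)\right) \left(-407\right) = \left(-871 - 487\right) \left(-407\right) = \left(-1358\right) \left(-407\right) = 552706$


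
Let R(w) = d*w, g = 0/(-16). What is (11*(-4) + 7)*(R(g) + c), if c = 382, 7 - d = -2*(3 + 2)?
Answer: -14134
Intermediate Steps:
d = 17 (d = 7 - (-2)*(3 + 2) = 7 - (-2)*5 = 7 - 1*(-10) = 7 + 10 = 17)
g = 0 (g = 0*(-1/16) = 0)
R(w) = 17*w
(11*(-4) + 7)*(R(g) + c) = (11*(-4) + 7)*(17*0 + 382) = (-44 + 7)*(0 + 382) = -37*382 = -14134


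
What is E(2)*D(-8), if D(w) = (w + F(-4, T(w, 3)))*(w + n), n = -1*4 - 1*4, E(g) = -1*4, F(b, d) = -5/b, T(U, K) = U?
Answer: -432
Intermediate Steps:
E(g) = -4
n = -8 (n = -4 - 4 = -8)
D(w) = (-8 + w)*(5/4 + w) (D(w) = (w - 5/(-4))*(w - 8) = (w - 5*(-¼))*(-8 + w) = (w + 5/4)*(-8 + w) = (5/4 + w)*(-8 + w) = (-8 + w)*(5/4 + w))
E(2)*D(-8) = -4*(-10 + (-8)² - 27/4*(-8)) = -4*(-10 + 64 + 54) = -4*108 = -432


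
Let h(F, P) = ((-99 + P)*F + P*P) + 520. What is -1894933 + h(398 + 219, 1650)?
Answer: 1785054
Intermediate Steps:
h(F, P) = 520 + P² + F*(-99 + P) (h(F, P) = (F*(-99 + P) + P²) + 520 = (P² + F*(-99 + P)) + 520 = 520 + P² + F*(-99 + P))
-1894933 + h(398 + 219, 1650) = -1894933 + (520 + 1650² - 99*(398 + 219) + (398 + 219)*1650) = -1894933 + (520 + 2722500 - 99*617 + 617*1650) = -1894933 + (520 + 2722500 - 61083 + 1018050) = -1894933 + 3679987 = 1785054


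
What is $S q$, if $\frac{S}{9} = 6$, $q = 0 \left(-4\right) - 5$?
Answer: $-270$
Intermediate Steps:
$q = -5$ ($q = 0 - 5 = -5$)
$S = 54$ ($S = 9 \cdot 6 = 54$)
$S q = 54 \left(-5\right) = -270$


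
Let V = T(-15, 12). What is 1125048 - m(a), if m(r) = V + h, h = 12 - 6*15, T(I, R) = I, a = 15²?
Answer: 1125141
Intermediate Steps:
a = 225
V = -15
h = -78 (h = 12 - 90 = -78)
m(r) = -93 (m(r) = -15 - 78 = -93)
1125048 - m(a) = 1125048 - 1*(-93) = 1125048 + 93 = 1125141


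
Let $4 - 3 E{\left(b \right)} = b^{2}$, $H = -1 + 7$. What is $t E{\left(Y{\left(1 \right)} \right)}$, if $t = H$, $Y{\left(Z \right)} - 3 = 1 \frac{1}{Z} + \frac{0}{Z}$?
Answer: $-24$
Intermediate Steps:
$Y{\left(Z \right)} = 3 + \frac{1}{Z}$ ($Y{\left(Z \right)} = 3 + \left(1 \frac{1}{Z} + \frac{0}{Z}\right) = 3 + \left(\frac{1}{Z} + 0\right) = 3 + \frac{1}{Z}$)
$H = 6$
$t = 6$
$E{\left(b \right)} = \frac{4}{3} - \frac{b^{2}}{3}$
$t E{\left(Y{\left(1 \right)} \right)} = 6 \left(\frac{4}{3} - \frac{\left(3 + 1^{-1}\right)^{2}}{3}\right) = 6 \left(\frac{4}{3} - \frac{\left(3 + 1\right)^{2}}{3}\right) = 6 \left(\frac{4}{3} - \frac{4^{2}}{3}\right) = 6 \left(\frac{4}{3} - \frac{16}{3}\right) = 6 \left(-4\right) = -24$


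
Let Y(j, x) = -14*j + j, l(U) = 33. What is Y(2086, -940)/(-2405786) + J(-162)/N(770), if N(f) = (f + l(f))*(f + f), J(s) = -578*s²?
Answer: -4557488769749/371880385415 ≈ -12.255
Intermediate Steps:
Y(j, x) = -13*j
N(f) = 2*f*(33 + f) (N(f) = (f + 33)*(f + f) = (33 + f)*(2*f) = 2*f*(33 + f))
Y(2086, -940)/(-2405786) + J(-162)/N(770) = -13*2086/(-2405786) + (-578*(-162)²)/((2*770*(33 + 770))) = -27118*(-1/2405786) + (-578*26244)/((2*770*803)) = 13559/1202893 - 15169032/1236620 = 13559/1202893 - 15169032*1/1236620 = 13559/1202893 - 3792258/309155 = -4557488769749/371880385415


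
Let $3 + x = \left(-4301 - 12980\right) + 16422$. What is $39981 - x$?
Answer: $40843$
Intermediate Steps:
$x = -862$ ($x = -3 + \left(\left(-4301 - 12980\right) + 16422\right) = -3 + \left(-17281 + 16422\right) = -3 - 859 = -862$)
$39981 - x = 39981 - -862 = 39981 + 862 = 40843$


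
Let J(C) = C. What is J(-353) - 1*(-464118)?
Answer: 463765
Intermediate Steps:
J(-353) - 1*(-464118) = -353 - 1*(-464118) = -353 + 464118 = 463765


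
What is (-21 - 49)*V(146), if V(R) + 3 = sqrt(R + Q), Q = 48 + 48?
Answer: 210 - 770*sqrt(2) ≈ -878.94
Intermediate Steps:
Q = 96
V(R) = -3 + sqrt(96 + R) (V(R) = -3 + sqrt(R + 96) = -3 + sqrt(96 + R))
(-21 - 49)*V(146) = (-21 - 49)*(-3 + sqrt(96 + 146)) = -70*(-3 + sqrt(242)) = -70*(-3 + 11*sqrt(2)) = 210 - 770*sqrt(2)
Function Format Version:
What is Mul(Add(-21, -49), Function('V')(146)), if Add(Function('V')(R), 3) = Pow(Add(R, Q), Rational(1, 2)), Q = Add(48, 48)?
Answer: Add(210, Mul(-770, Pow(2, Rational(1, 2)))) ≈ -878.94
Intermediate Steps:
Q = 96
Function('V')(R) = Add(-3, Pow(Add(96, R), Rational(1, 2))) (Function('V')(R) = Add(-3, Pow(Add(R, 96), Rational(1, 2))) = Add(-3, Pow(Add(96, R), Rational(1, 2))))
Mul(Add(-21, -49), Function('V')(146)) = Mul(Add(-21, -49), Add(-3, Pow(Add(96, 146), Rational(1, 2)))) = Mul(-70, Add(-3, Pow(242, Rational(1, 2)))) = Mul(-70, Add(-3, Mul(11, Pow(2, Rational(1, 2))))) = Add(210, Mul(-770, Pow(2, Rational(1, 2))))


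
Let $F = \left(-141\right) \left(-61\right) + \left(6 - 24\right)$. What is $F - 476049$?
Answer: $-467466$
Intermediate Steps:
$F = 8583$ ($F = 8601 + \left(6 - 24\right) = 8601 - 18 = 8583$)
$F - 476049 = 8583 - 476049 = -467466$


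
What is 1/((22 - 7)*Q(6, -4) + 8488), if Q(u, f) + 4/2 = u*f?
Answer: 1/8098 ≈ 0.00012349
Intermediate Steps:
Q(u, f) = -2 + f*u (Q(u, f) = -2 + u*f = -2 + f*u)
1/((22 - 7)*Q(6, -4) + 8488) = 1/((22 - 7)*(-2 - 4*6) + 8488) = 1/(15*(-2 - 24) + 8488) = 1/(15*(-26) + 8488) = 1/(-390 + 8488) = 1/8098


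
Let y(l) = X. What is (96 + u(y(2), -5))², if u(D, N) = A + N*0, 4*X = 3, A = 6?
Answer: 10404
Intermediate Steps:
X = ¾ (X = (¼)*3 = ¾ ≈ 0.75000)
y(l) = ¾
u(D, N) = 6 (u(D, N) = 6 + N*0 = 6 + 0 = 6)
(96 + u(y(2), -5))² = (96 + 6)² = 102² = 10404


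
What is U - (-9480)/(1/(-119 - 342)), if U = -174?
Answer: -4370454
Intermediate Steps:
U - (-9480)/(1/(-119 - 342)) = -174 - (-9480)/(1/(-119 - 342)) = -174 - (-9480)/(1/(-461)) = -174 - (-9480)/(-1/461) = -174 - (-9480)*(-461) = -174 - 474*9220 = -174 - 4370280 = -4370454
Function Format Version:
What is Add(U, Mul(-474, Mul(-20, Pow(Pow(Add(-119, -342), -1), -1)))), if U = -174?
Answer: -4370454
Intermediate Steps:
Add(U, Mul(-474, Mul(-20, Pow(Pow(Add(-119, -342), -1), -1)))) = Add(-174, Mul(-474, Mul(-20, Pow(Pow(Add(-119, -342), -1), -1)))) = Add(-174, Mul(-474, Mul(-20, Pow(Pow(-461, -1), -1)))) = Add(-174, Mul(-474, Mul(-20, Pow(Rational(-1, 461), -1)))) = Add(-174, Mul(-474, Mul(-20, -461))) = Add(-174, Mul(-474, 9220)) = Add(-174, -4370280) = -4370454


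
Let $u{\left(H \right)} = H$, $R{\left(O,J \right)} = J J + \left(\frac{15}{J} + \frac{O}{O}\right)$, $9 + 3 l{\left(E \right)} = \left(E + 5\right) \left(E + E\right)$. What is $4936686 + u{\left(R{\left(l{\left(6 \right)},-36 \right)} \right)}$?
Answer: $\frac{59255791}{12} \approx 4.938 \cdot 10^{6}$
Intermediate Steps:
$l{\left(E \right)} = -3 + \frac{2 E \left(5 + E\right)}{3}$ ($l{\left(E \right)} = -3 + \frac{\left(E + 5\right) \left(E + E\right)}{3} = -3 + \frac{\left(5 + E\right) 2 E}{3} = -3 + \frac{2 E \left(5 + E\right)}{3}$)
$R{\left(O,J \right)} = 1 + J^{2} + \frac{15}{J}$ ($R{\left(O,J \right)} = J^{2} + \left(\frac{15}{J} + 1\right) = J^{2} + \left(1 + \frac{15}{J}\right) = 1 + J^{2} + \frac{15}{J}$)
$4936686 + u{\left(R{\left(l{\left(6 \right)},-36 \right)} \right)} = 4936686 + \frac{15 - 36 + \left(-36\right)^{3}}{-36} = 4936686 - \frac{15 - 36 - 46656}{36} = 4936686 - - \frac{15559}{12} = 4936686 + \frac{15559}{12} = \frac{59255791}{12}$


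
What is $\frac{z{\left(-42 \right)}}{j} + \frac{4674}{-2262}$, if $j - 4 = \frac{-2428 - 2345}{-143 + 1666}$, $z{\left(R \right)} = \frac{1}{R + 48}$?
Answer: $- \frac{5590835}{2983578} \approx -1.8739$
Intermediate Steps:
$z{\left(R \right)} = \frac{1}{48 + R}$
$j = \frac{1319}{1523}$ ($j = 4 + \frac{-2428 - 2345}{-143 + 1666} = 4 - \frac{4773}{1523} = \frac{1319}{1523} \approx 0.86605$)
$\frac{z{\left(-42 \right)}}{j} + \frac{4674}{-2262} = \frac{1}{\left(48 - 42\right) \frac{1319}{1523}} + \frac{4674}{-2262} = \frac{1}{6} \cdot \frac{1523}{1319} + 4674 \left(- \frac{1}{2262}\right) = \frac{1}{6} \cdot \frac{1523}{1319} - \frac{779}{377} = \frac{1523}{7914} - \frac{779}{377} = - \frac{5590835}{2983578}$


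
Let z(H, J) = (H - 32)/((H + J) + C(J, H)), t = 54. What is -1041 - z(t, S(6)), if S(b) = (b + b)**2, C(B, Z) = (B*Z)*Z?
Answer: -218663102/210051 ≈ -1041.0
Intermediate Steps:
C(B, Z) = B*Z**2
S(b) = 4*b**2 (S(b) = (2*b)**2 = 4*b**2)
z(H, J) = (-32 + H)/(H + J + J*H**2) (z(H, J) = (H - 32)/((H + J) + J*H**2) = (-32 + H)/(H + J + J*H**2))
-1041 - z(t, S(6)) = -1041 - (-32 + 54)/(54 + 4*6**2 + (4*6**2)*54**2) = -1041 - 22/(54 + 4*36 + (4*36)*2916) = -1041 - 22/(54 + 144 + 144*2916) = -1041 - 22/(54 + 144 + 419904) = -1041 - 22/420102 = -1041 - 1*11/210051 = -1041 - 11/210051 = -218663102/210051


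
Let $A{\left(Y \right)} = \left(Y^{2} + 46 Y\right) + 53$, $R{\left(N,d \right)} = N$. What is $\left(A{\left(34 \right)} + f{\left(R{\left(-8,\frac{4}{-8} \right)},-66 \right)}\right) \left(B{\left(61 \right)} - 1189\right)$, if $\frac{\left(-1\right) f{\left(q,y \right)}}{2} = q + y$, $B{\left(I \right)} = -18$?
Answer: $-3525647$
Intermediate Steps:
$A{\left(Y \right)} = 53 + Y^{2} + 46 Y$
$f{\left(q,y \right)} = - 2 q - 2 y$ ($f{\left(q,y \right)} = - 2 \left(q + y\right) = - 2 q - 2 y$)
$\left(A{\left(34 \right)} + f{\left(R{\left(-8,\frac{4}{-8} \right)},-66 \right)}\right) \left(B{\left(61 \right)} - 1189\right) = \left(\left(53 + 34^{2} + 46 \cdot 34\right) - -148\right) \left(-18 - 1189\right) = \left(\left(53 + 1156 + 1564\right) + \left(16 + 132\right)\right) \left(-1207\right) = \left(2773 + 148\right) \left(-1207\right) = 2921 \left(-1207\right) = -3525647$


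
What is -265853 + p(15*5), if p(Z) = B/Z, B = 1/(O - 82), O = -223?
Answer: -6081387376/22875 ≈ -2.6585e+5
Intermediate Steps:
B = -1/305 (B = 1/(-223 - 82) = 1/(-305) = -1/305 ≈ -0.0032787)
p(Z) = -1/(305*Z)
-265853 + p(15*5) = -265853 - 1/(305*(15*5)) = -265853 - 1/305/75 = -265853 - 1/305*1/75 = -265853 - 1/22875 = -6081387376/22875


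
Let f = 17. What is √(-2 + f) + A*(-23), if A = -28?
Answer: 644 + √15 ≈ 647.87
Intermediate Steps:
√(-2 + f) + A*(-23) = √(-2 + 17) - 28*(-23) = √15 + 644 = 644 + √15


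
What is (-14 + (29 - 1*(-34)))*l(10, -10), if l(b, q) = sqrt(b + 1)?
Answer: 49*sqrt(11) ≈ 162.51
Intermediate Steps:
l(b, q) = sqrt(1 + b)
(-14 + (29 - 1*(-34)))*l(10, -10) = (-14 + (29 - 1*(-34)))*sqrt(1 + 10) = (-14 + (29 + 34))*sqrt(11) = (-14 + 63)*sqrt(11) = 49*sqrt(11)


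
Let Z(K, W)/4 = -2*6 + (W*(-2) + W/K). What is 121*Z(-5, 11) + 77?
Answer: -87219/5 ≈ -17444.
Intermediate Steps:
Z(K, W) = -48 - 8*W + 4*W/K (Z(K, W) = 4*(-2*6 + (W*(-2) + W/K)) = 4*(-12 + (-2*W + W/K)) = 4*(-12 - 2*W + W/K) = -48 - 8*W + 4*W/K)
121*Z(-5, 11) + 77 = 121*(-48 - 8*11 + 4*11/(-5)) + 77 = 121*(-48 - 88 + 4*11*(-⅕)) + 77 = 121*(-48 - 88 - 44/5) + 77 = 121*(-724/5) + 77 = -87604/5 + 77 = -87219/5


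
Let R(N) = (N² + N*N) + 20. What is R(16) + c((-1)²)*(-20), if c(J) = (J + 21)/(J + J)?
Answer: 312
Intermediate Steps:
c(J) = (21 + J)/(2*J) (c(J) = (21 + J)/((2*J)) = (21 + J)*(1/(2*J)) = (21 + J)/(2*J))
R(N) = 20 + 2*N² (R(N) = (N² + N²) + 20 = 2*N² + 20 = 20 + 2*N²)
R(16) + c((-1)²)*(-20) = (20 + 2*16²) + ((21 + (-1)²)/(2*((-1)²)))*(-20) = (20 + 2*256) + ((½)*(21 + 1)/1)*(-20) = (20 + 512) + ((½)*1*22)*(-20) = 532 + 11*(-20) = 532 - 220 = 312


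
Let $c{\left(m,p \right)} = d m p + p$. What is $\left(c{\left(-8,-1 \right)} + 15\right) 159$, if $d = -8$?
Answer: $-7950$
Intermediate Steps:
$c{\left(m,p \right)} = p - 8 m p$ ($c{\left(m,p \right)} = - 8 m p + p = p - 8 m p$)
$\left(c{\left(-8,-1 \right)} + 15\right) 159 = \left(- (1 - -64) + 15\right) 159 = \left(- (1 + 64) + 15\right) 159 = \left(\left(-1\right) 65 + 15\right) 159 = \left(-65 + 15\right) 159 = \left(-50\right) 159 = -7950$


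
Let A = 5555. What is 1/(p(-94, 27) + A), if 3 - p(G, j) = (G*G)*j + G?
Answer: -1/232920 ≈ -4.2933e-6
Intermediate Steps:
p(G, j) = 3 - G - j*G² (p(G, j) = 3 - ((G*G)*j + G) = 3 - (G²*j + G) = 3 - (j*G² + G) = 3 - (G + j*G²) = 3 + (-G - j*G²) = 3 - G - j*G²)
1/(p(-94, 27) + A) = 1/((3 - 1*(-94) - 1*27*(-94)²) + 5555) = 1/((3 + 94 - 1*27*8836) + 5555) = 1/((3 + 94 - 238572) + 5555) = 1/(-238475 + 5555) = 1/(-232920) = -1/232920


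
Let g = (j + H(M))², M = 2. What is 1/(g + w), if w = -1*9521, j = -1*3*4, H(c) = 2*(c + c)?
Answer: -1/9505 ≈ -0.00010521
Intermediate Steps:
H(c) = 4*c (H(c) = 2*(2*c) = 4*c)
j = -12 (j = -3*4 = -12)
g = 16 (g = (-12 + 4*2)² = (-12 + 8)² = (-4)² = 16)
w = -9521
1/(g + w) = 1/(16 - 9521) = 1/(-9505) = -1/9505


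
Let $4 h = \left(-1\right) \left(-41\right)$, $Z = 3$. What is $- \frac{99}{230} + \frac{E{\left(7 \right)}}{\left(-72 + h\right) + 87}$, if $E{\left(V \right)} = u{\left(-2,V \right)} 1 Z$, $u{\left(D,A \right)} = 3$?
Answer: $- \frac{1719}{23230} \approx -0.073999$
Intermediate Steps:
$h = \frac{41}{4}$ ($h = \frac{\left(-1\right) \left(-41\right)}{4} = \frac{1}{4} \cdot 41 = \frac{41}{4} \approx 10.25$)
$E{\left(V \right)} = 9$ ($E{\left(V \right)} = 3 \cdot 1 \cdot 3 = 3 \cdot 3 = 9$)
$- \frac{99}{230} + \frac{E{\left(7 \right)}}{\left(-72 + h\right) + 87} = - \frac{99}{230} + \frac{9}{\left(-72 + \frac{41}{4}\right) + 87} = \left(-99\right) \frac{1}{230} + \frac{9}{- \frac{247}{4} + 87} = - \frac{99}{230} + \frac{9}{\frac{101}{4}} = - \frac{99}{230} + 9 \cdot \frac{4}{101} = - \frac{99}{230} + \frac{36}{101} = - \frac{1719}{23230}$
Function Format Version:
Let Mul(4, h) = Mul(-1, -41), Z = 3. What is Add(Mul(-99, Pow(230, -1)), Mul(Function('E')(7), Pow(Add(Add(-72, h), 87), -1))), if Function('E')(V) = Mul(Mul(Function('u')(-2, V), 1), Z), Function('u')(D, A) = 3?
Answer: Rational(-1719, 23230) ≈ -0.073999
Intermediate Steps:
h = Rational(41, 4) (h = Mul(Rational(1, 4), Mul(-1, -41)) = Mul(Rational(1, 4), 41) = Rational(41, 4) ≈ 10.250)
Function('E')(V) = 9 (Function('E')(V) = Mul(Mul(3, 1), 3) = Mul(3, 3) = 9)
Add(Mul(-99, Pow(230, -1)), Mul(Function('E')(7), Pow(Add(Add(-72, h), 87), -1))) = Add(Mul(-99, Pow(230, -1)), Mul(9, Pow(Add(Add(-72, Rational(41, 4)), 87), -1))) = Add(Mul(-99, Rational(1, 230)), Mul(9, Pow(Add(Rational(-247, 4), 87), -1))) = Add(Rational(-99, 230), Mul(9, Pow(Rational(101, 4), -1))) = Add(Rational(-99, 230), Mul(9, Rational(4, 101))) = Add(Rational(-99, 230), Rational(36, 101)) = Rational(-1719, 23230)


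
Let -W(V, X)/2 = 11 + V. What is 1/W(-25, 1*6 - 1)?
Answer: 1/28 ≈ 0.035714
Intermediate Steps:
W(V, X) = -22 - 2*V (W(V, X) = -2*(11 + V) = -22 - 2*V)
1/W(-25, 1*6 - 1) = 1/(-22 - 2*(-25)) = 1/(-22 + 50) = 1/28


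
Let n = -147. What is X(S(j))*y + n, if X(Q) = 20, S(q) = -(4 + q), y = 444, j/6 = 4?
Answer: 8733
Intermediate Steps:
j = 24 (j = 6*4 = 24)
S(q) = -4 - q
X(S(j))*y + n = 20*444 - 147 = 8880 - 147 = 8733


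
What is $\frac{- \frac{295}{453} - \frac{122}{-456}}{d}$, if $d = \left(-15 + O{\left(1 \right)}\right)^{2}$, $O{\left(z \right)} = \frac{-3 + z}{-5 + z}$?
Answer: $- \frac{4403}{2412829} \approx -0.0018248$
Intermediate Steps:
$O{\left(z \right)} = \frac{-3 + z}{-5 + z}$
$d = \frac{841}{4}$ ($d = \left(-15 + \frac{-3 + 1}{-5 + 1}\right)^{2} = \left(-15 + \frac{1}{-4} \left(-2\right)\right)^{2} = \left(-15 - - \frac{1}{2}\right)^{2} = \left(-15 + \frac{1}{2}\right)^{2} = \left(- \frac{29}{2}\right)^{2} = \frac{841}{4} \approx 210.25$)
$\frac{- \frac{295}{453} - \frac{122}{-456}}{d} = \frac{- \frac{295}{453} - \frac{122}{-456}}{\frac{841}{4}} = \left(\left(-295\right) \frac{1}{453} - - \frac{61}{228}\right) \frac{4}{841} = \left(- \frac{295}{453} + \frac{61}{228}\right) \frac{4}{841} = \left(- \frac{4403}{11476}\right) \frac{4}{841} = - \frac{4403}{2412829}$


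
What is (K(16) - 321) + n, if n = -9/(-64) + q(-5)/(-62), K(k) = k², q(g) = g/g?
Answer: -128713/1984 ≈ -64.875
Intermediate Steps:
q(g) = 1
n = 247/1984 (n = -9/(-64) + 1/(-62) = -9*(-1/64) + 1*(-1/62) = 9/64 - 1/62 = 247/1984 ≈ 0.12450)
(K(16) - 321) + n = (16² - 321) + 247/1984 = (256 - 321) + 247/1984 = -65 + 247/1984 = -128713/1984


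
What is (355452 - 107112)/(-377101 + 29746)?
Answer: -16556/23157 ≈ -0.71495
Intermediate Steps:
(355452 - 107112)/(-377101 + 29746) = 248340/(-347355) = 248340*(-1/347355) = -16556/23157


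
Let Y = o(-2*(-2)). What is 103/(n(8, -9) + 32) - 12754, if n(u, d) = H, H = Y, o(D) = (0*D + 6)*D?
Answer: -714121/56 ≈ -12752.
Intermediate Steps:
o(D) = 6*D (o(D) = (0 + 6)*D = 6*D)
Y = 24 (Y = 6*(-2*(-2)) = 6*4 = 24)
H = 24
n(u, d) = 24
103/(n(8, -9) + 32) - 12754 = 103/(24 + 32) - 12754 = 103/56 - 12754 = -714121/56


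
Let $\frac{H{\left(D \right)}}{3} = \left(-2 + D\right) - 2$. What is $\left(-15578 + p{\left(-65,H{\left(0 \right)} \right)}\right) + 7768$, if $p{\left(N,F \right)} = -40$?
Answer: $-7850$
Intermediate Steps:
$H{\left(D \right)} = -12 + 3 D$ ($H{\left(D \right)} = 3 \left(\left(-2 + D\right) - 2\right) = 3 \left(-4 + D\right) = -12 + 3 D$)
$\left(-15578 + p{\left(-65,H{\left(0 \right)} \right)}\right) + 7768 = \left(-15578 - 40\right) + 7768 = -15618 + 7768 = -7850$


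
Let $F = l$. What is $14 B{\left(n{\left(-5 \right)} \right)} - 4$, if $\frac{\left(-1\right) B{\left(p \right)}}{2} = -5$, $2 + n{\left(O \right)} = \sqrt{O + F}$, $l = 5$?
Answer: $136$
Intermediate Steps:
$F = 5$
$n{\left(O \right)} = -2 + \sqrt{5 + O}$ ($n{\left(O \right)} = -2 + \sqrt{O + 5} = -2 + \sqrt{5 + O}$)
$B{\left(p \right)} = 10$ ($B{\left(p \right)} = \left(-2\right) \left(-5\right) = 10$)
$14 B{\left(n{\left(-5 \right)} \right)} - 4 = 14 \cdot 10 - 4 = 140 - 4 = 136$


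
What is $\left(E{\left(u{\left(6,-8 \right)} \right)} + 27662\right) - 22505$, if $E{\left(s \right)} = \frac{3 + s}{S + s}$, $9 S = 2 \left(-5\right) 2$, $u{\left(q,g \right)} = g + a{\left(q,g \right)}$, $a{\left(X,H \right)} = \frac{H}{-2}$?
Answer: $\frac{288801}{56} \approx 5157.2$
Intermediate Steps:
$a{\left(X,H \right)} = - \frac{H}{2}$ ($a{\left(X,H \right)} = H \left(- \frac{1}{2}\right) = - \frac{H}{2}$)
$u{\left(q,g \right)} = \frac{g}{2}$ ($u{\left(q,g \right)} = g - \frac{g}{2} = \frac{g}{2}$)
$S = - \frac{20}{9}$ ($S = \frac{2 \left(-5\right) 2}{9} = \frac{\left(-10\right) 2}{9} = \frac{1}{9} \left(-20\right) = - \frac{20}{9} \approx -2.2222$)
$E{\left(s \right)} = \frac{3 + s}{- \frac{20}{9} + s}$
$\left(E{\left(u{\left(6,-8 \right)} \right)} + 27662\right) - 22505 = \left(\frac{9 \left(3 + \frac{1}{2} \left(-8\right)\right)}{-20 + 9 \cdot \frac{1}{2} \left(-8\right)} + 27662\right) - 22505 = \left(\frac{9 \left(3 - 4\right)}{-20 + 9 \left(-4\right)} + 27662\right) - 22505 = \left(9 \frac{1}{-20 - 36} \left(-1\right) + 27662\right) - 22505 = \left(9 \frac{1}{-56} \left(-1\right) + 27662\right) - 22505 = \left(9 \left(- \frac{1}{56}\right) \left(-1\right) + 27662\right) - 22505 = \left(\frac{9}{56} + 27662\right) - 22505 = \frac{1549081}{56} - 22505 = \frac{288801}{56}$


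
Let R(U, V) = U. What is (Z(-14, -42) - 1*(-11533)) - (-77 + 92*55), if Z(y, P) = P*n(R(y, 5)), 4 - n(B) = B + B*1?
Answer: 5206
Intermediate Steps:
n(B) = 4 - 2*B (n(B) = 4 - (B + B*1) = 4 - (B + B) = 4 - 2*B)
Z(y, P) = P*(4 - 2*y)
(Z(-14, -42) - 1*(-11533)) - (-77 + 92*55) = (2*(-42)*(2 - 1*(-14)) - 1*(-11533)) - (-77 + 92*55) = (2*(-42)*(2 + 14) + 11533) - (-77 + 5060) = (2*(-42)*16 + 11533) - 1*4983 = (-1344 + 11533) - 4983 = 10189 - 4983 = 5206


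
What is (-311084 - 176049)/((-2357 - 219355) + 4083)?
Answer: 487133/217629 ≈ 2.2384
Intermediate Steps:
(-311084 - 176049)/((-2357 - 219355) + 4083) = -487133/(-221712 + 4083) = -487133/(-217629) = -487133*(-1/217629) = 487133/217629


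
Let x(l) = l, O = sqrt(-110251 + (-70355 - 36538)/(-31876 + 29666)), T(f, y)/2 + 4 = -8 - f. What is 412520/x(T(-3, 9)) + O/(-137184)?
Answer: -206260/9 - I*sqrt(538240675570)/303176640 ≈ -22918.0 - 0.0024199*I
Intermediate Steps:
T(f, y) = -24 - 2*f (T(f, y) = -8 + 2*(-8 - f) = -8 + (-16 - 2*f) = -24 - 2*f)
O = I*sqrt(538240675570)/2210 (O = sqrt(-110251 - 106893/(-2210)) = sqrt(-110251 - 106893*(-1/2210)) = sqrt(-110251 + 106893/2210) = sqrt(-243547817/2210) = I*sqrt(538240675570)/2210 ≈ 331.97*I)
412520/x(T(-3, 9)) + O/(-137184) = 412520/(-24 - 2*(-3)) + (I*sqrt(538240675570)/2210)/(-137184) = 412520/(-24 + 6) + (I*sqrt(538240675570)/2210)*(-1/137184) = 412520/(-18) - I*sqrt(538240675570)/303176640 = 412520*(-1/18) - I*sqrt(538240675570)/303176640 = -206260/9 - I*sqrt(538240675570)/303176640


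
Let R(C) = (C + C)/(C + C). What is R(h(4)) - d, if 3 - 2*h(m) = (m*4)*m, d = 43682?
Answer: -43681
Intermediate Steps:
h(m) = 3/2 - 2*m**2 (h(m) = 3/2 - m*4*m/2 = 3/2 - 4*m*m/2 = 3/2 - 2*m**2)
R(C) = 1 (R(C) = (2*C)/((2*C)) = (2*C)*(1/(2*C)) = 1)
R(h(4)) - d = 1 - 1*43682 = 1 - 43682 = -43681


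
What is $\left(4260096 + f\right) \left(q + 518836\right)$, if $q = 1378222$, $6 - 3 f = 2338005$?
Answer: $6603209295254$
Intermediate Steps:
$f = -779333$ ($f = 2 - 779335 = -779333$)
$\left(4260096 + f\right) \left(q + 518836\right) = \left(4260096 - 779333\right) \left(1378222 + 518836\right) = 3480763 \cdot 1897058 = 6603209295254$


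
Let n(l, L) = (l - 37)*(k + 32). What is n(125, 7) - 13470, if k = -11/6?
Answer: -32446/3 ≈ -10815.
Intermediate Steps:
k = -11/6 (k = -11*⅙ = -11/6 ≈ -1.8333)
n(l, L) = -6697/6 + 181*l/6 (n(l, L) = (l - 37)*(-11/6 + 32) = (-37 + l)*(181/6) = -6697/6 + 181*l/6)
n(125, 7) - 13470 = (-6697/6 + (181/6)*125) - 13470 = (-6697/6 + 22625/6) - 13470 = 7964/3 - 13470 = -32446/3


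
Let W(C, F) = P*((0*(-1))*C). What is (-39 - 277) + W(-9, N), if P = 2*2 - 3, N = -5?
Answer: -316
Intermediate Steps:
P = 1 (P = 4 - 3 = 1)
W(C, F) = 0 (W(C, F) = 1*((0*(-1))*C) = 1*(0*C) = 1*0 = 0)
(-39 - 277) + W(-9, N) = (-39 - 277) + 0 = -316 + 0 = -316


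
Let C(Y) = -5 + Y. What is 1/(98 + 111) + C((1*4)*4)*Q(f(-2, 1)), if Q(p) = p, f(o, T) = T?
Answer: 2300/209 ≈ 11.005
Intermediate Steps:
1/(98 + 111) + C((1*4)*4)*Q(f(-2, 1)) = 1/(98 + 111) + (-5 + (1*4)*4)*1 = 1/209 + (-5 + 4*4)*1 = 1/209 + (-5 + 16)*1 = 1/209 + 11*1 = 1/209 + 11 = 2300/209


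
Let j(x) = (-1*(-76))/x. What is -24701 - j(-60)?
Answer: -370496/15 ≈ -24700.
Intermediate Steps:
j(x) = 76/x
-24701 - j(-60) = -24701 - 76/(-60) = -24701 - 76*(-1)/60 = -24701 - 1*(-19/15) = -24701 + 19/15 = -370496/15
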